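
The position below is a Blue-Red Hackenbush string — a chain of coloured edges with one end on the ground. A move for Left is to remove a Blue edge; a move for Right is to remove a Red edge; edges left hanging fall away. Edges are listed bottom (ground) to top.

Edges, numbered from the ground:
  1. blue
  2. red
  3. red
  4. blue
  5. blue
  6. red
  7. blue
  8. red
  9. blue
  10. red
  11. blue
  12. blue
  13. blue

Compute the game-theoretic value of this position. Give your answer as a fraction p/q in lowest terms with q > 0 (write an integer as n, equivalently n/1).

1711/4096

Prefix values for blue red red blue blue red blue red blue red blue blue blue via {L|R} + simplicity:
v_1 [b]  L=[0]  R=[(no moves)]  ⇒ 1
v_2 [br]  L=[0]  R=[1]  ⇒ 1/2
v_3 [brr]  L=[0]  R=[1/2, 1]  ⇒ 1/4
v_4 [brrb]  L=[0, 1/4]  R=[1/2, 1]  ⇒ 3/8
v_5 [brrbb]  L=[0, 1/4, 3/8]  R=[1/2, 1]  ⇒ 7/16
v_6 [brrbbr]  L=[0, 1/4, 3/8]  R=[7/16, 1/2, 1]  ⇒ 13/32
v_7 [brrbbrb]  L=[0, 1/4, 3/8, 13/32]  R=[7/16, 1/2, 1]  ⇒ 27/64
v_8 [brrbbrbr]  L=[0, 1/4, 3/8, 13/32]  R=[27/64, 7/16, 1/2, 1]  ⇒ 53/128
v_9 [brrbbrbrb]  L=[0, 1/4, 3/8, 13/32, 53/128]  R=[27/64, 7/16, 1/2, 1]  ⇒ 107/256
v_10 [brrbbrbrbr]  L=[0, 1/4, 3/8, 13/32, 53/128]  R=[107/256, 27/64, 7/16, 1/2, 1]  ⇒ 213/512
v_11 [brrbbrbrbrb]  L=[0, 1/4, 3/8, 13/32, 53/128, 213/512]  R=[107/256, 27/64, 7/16, 1/2, 1]  ⇒ 427/1024
v_12 [brrbbrbrbrbb]  L=[0, 1/4, 3/8, 13/32, 53/128, 213/512, 427/1024]  R=[107/256, 27/64, 7/16, 1/2, 1]  ⇒ 855/2048
v_13 [brrbbrbrbrbbb]  L=[0, 1/4, 3/8, 13/32, 53/128, 213/512, 427/1024, 855/2048]  R=[107/256, 27/64, 7/16, 1/2, 1]  ⇒ 1711/4096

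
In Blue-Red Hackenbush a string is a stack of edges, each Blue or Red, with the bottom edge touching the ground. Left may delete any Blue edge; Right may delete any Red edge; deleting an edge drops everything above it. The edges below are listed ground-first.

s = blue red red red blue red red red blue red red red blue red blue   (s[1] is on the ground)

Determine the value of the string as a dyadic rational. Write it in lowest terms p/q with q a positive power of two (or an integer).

2187/16384

Recurse on prefixes of the 15-edge string blue red red red blue red red red blue red red red blue red blue:
edge 1 of 15 (blue): { 0 | · } ⇒ 1
edge 2 of 15 (red): { 0 | 1 } ⇒ 1/2
edge 3 of 15 (red): { 0 | 1/2,1 } ⇒ 1/4
edge 4 of 15 (red): { 0 | 1/4,1/2,1 } ⇒ 1/8
edge 5 of 15 (blue): { 0,1/8 | 1/4,1/2,1 } ⇒ 3/16
edge 6 of 15 (red): { 0,1/8 | 3/16,1/4,1/2,1 } ⇒ 5/32
edge 7 of 15 (red): { 0,1/8 | 5/32,3/16,1/4,1/2,1 } ⇒ 9/64
edge 8 of 15 (red): { 0,1/8 | 9/64,5/32,3/16,1/4,1/2,1 } ⇒ 17/128
edge 9 of 15 (blue): { 0,1/8,17/128 | 9/64,5/32,3/16,1/4,1/2,1 } ⇒ 35/256
edge 10 of 15 (red): { 0,1/8,17/128 | 35/256,9/64,5/32,3/16,1/4,1/2,1 } ⇒ 69/512
edge 11 of 15 (red): { 0,1/8,17/128 | 69/512,35/256,9/64,5/32,3/16,1/4,1/2,1 } ⇒ 137/1024
edge 12 of 15 (red): { 0,1/8,17/128 | 137/1024,69/512,35/256,9/64,5/32,3/16,1/4,1/2,1 } ⇒ 273/2048
edge 13 of 15 (blue): { 0,1/8,17/128,273/2048 | 137/1024,69/512,35/256,9/64,5/32,3/16,1/4,1/2,1 } ⇒ 547/4096
edge 14 of 15 (red): { 0,1/8,17/128,273/2048 | 547/4096,137/1024,69/512,35/256,9/64,5/32,3/16,1/4,1/2,1 } ⇒ 1093/8192
edge 15 of 15 (blue): { 0,1/8,17/128,273/2048,1093/8192 | 547/4096,137/1024,69/512,35/256,9/64,5/32,3/16,1/4,1/2,1 } ⇒ 2187/16384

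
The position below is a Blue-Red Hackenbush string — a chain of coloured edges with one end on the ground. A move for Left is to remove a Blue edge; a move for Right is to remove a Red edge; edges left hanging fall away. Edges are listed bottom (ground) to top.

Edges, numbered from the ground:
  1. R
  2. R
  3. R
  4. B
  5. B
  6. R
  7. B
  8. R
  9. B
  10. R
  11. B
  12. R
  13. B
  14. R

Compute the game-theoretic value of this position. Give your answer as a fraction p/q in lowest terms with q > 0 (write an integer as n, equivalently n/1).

-4779/2048

Recurse on prefixes of the 14-edge string R R R B B R B R B R B R B R:
value_1 [R]  L=[none]  R=[0]  = -1
value_2 [RR]  L=[none]  R=[-1,0]  = -2
value_3 [RRR]  L=[none]  R=[-2,-1,0]  = -3
value_4 [RRRB]  L=[-3]  R=[-2,-1,0]  = -5/2
value_5 [RRRBB]  L=[-3,-5/2]  R=[-2,-1,0]  = -9/4
value_6 [RRRBBR]  L=[-3,-5/2]  R=[-9/4,-2,-1,0]  = -19/8
value_7 [RRRBBRB]  L=[-3,-5/2,-19/8]  R=[-9/4,-2,-1,0]  = -37/16
value_8 [RRRBBRBR]  L=[-3,-5/2,-19/8]  R=[-37/16,-9/4,-2,-1,0]  = -75/32
value_9 [RRRBBRBRB]  L=[-3,-5/2,-19/8,-75/32]  R=[-37/16,-9/4,-2,-1,0]  = -149/64
value_10 [RRRBBRBRBR]  L=[-3,-5/2,-19/8,-75/32]  R=[-149/64,-37/16,-9/4,-2,-1,0]  = -299/128
value_11 [RRRBBRBRBRB]  L=[-3,-5/2,-19/8,-75/32,-299/128]  R=[-149/64,-37/16,-9/4,-2,-1,0]  = -597/256
value_12 [RRRBBRBRBRBR]  L=[-3,-5/2,-19/8,-75/32,-299/128]  R=[-597/256,-149/64,-37/16,-9/4,-2,-1,0]  = -1195/512
value_13 [RRRBBRBRBRBRB]  L=[-3,-5/2,-19/8,-75/32,-299/128,-1195/512]  R=[-597/256,-149/64,-37/16,-9/4,-2,-1,0]  = -2389/1024
value_14 [RRRBBRBRBRBRBR]  L=[-3,-5/2,-19/8,-75/32,-299/128,-1195/512]  R=[-2389/1024,-597/256,-149/64,-37/16,-9/4,-2,-1,0]  = -4779/2048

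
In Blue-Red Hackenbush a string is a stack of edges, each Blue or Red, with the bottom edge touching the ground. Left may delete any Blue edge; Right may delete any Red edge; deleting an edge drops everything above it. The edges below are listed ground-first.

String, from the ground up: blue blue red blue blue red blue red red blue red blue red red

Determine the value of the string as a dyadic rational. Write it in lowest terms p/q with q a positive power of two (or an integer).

Build value(s[:k]) for k = 1..14, string s = blue blue red blue blue red blue red red blue red blue red red.
1 of 14 · b · max L 0 · min R +∞ so 1
2 of 14 · bb · max L 1 · min R +∞ so 2
3 of 14 · bbr · max L 1 · min R 2 so 3/2
4 of 14 · bbrb · max L 3/2 · min R 2 so 7/4
5 of 14 · bbrbb · max L 7/4 · min R 2 so 15/8
6 of 14 · bbrbbr · max L 7/4 · min R 15/8 so 29/16
7 of 14 · bbrbbrb · max L 29/16 · min R 15/8 so 59/32
8 of 14 · bbrbbrbr · max L 29/16 · min R 59/32 so 117/64
9 of 14 · bbrbbrbrr · max L 29/16 · min R 117/64 so 233/128
10 of 14 · bbrbbrbrrb · max L 233/128 · min R 117/64 so 467/256
11 of 14 · bbrbbrbrrbr · max L 233/128 · min R 467/256 so 933/512
12 of 14 · bbrbbrbrrbrb · max L 933/512 · min R 467/256 so 1867/1024
13 of 14 · bbrbbrbrrbrbr · max L 933/512 · min R 1867/1024 so 3733/2048
14 of 14 · bbrbbrbrrbrbrr · max L 933/512 · min R 3733/2048 so 7465/4096

7465/4096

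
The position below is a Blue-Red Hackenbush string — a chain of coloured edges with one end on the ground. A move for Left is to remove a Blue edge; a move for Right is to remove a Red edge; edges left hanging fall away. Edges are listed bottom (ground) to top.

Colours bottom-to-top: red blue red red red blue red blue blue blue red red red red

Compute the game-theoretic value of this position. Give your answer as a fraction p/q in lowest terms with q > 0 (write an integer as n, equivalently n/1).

-7455/8192

1 of 14 · r · max L −∞ · min R 0 = -1
2 of 14 · rb · max L -1 · min R 0 = -1/2
3 of 14 · rbr · max L -1 · min R -1/2 = -3/4
4 of 14 · rbrr · max L -1 · min R -3/4 = -7/8
5 of 14 · rbrrr · max L -1 · min R -7/8 = -15/16
6 of 14 · rbrrrb · max L -15/16 · min R -7/8 = -29/32
7 of 14 · rbrrrbr · max L -15/16 · min R -29/32 = -59/64
8 of 14 · rbrrrbrb · max L -59/64 · min R -29/32 = -117/128
9 of 14 · rbrrrbrbb · max L -117/128 · min R -29/32 = -233/256
10 of 14 · rbrrrbrbbb · max L -233/256 · min R -29/32 = -465/512
11 of 14 · rbrrrbrbbbr · max L -233/256 · min R -465/512 = -931/1024
12 of 14 · rbrrrbrbbbrr · max L -233/256 · min R -931/1024 = -1863/2048
13 of 14 · rbrrrbrbbbrrr · max L -233/256 · min R -1863/2048 = -3727/4096
14 of 14 · rbrrrbrbbbrrrr · max L -233/256 · min R -3727/4096 = -7455/8192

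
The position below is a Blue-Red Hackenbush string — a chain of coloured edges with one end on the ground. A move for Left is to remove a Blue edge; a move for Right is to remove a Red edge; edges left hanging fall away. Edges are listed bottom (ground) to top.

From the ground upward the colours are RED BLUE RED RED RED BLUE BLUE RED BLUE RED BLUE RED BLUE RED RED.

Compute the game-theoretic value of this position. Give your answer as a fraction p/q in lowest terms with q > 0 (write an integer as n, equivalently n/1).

-14679/16384

val_1 [R]  L=[(no moves)]  R=[0]  so -1
val_2 [RB]  L=[-1]  R=[0]  so -1/2
val_3 [RBR]  L=[-1]  R=[-1/2; 0]  so -3/4
val_4 [RBRR]  L=[-1]  R=[-3/4; -1/2; 0]  so -7/8
val_5 [RBRRR]  L=[-1]  R=[-7/8; -3/4; -1/2; 0]  so -15/16
val_6 [RBRRRB]  L=[-1; -15/16]  R=[-7/8; -3/4; -1/2; 0]  so -29/32
val_7 [RBRRRBB]  L=[-1; -15/16; -29/32]  R=[-7/8; -3/4; -1/2; 0]  so -57/64
val_8 [RBRRRBBR]  L=[-1; -15/16; -29/32]  R=[-57/64; -7/8; -3/4; -1/2; 0]  so -115/128
val_9 [RBRRRBBRB]  L=[-1; -15/16; -29/32; -115/128]  R=[-57/64; -7/8; -3/4; -1/2; 0]  so -229/256
val_10 [RBRRRBBRBR]  L=[-1; -15/16; -29/32; -115/128]  R=[-229/256; -57/64; -7/8; -3/4; -1/2; 0]  so -459/512
val_11 [RBRRRBBRBRB]  L=[-1; -15/16; -29/32; -115/128; -459/512]  R=[-229/256; -57/64; -7/8; -3/4; -1/2; 0]  so -917/1024
val_12 [RBRRRBBRBRBR]  L=[-1; -15/16; -29/32; -115/128; -459/512]  R=[-917/1024; -229/256; -57/64; -7/8; -3/4; -1/2; 0]  so -1835/2048
val_13 [RBRRRBBRBRBRB]  L=[-1; -15/16; -29/32; -115/128; -459/512; -1835/2048]  R=[-917/1024; -229/256; -57/64; -7/8; -3/4; -1/2; 0]  so -3669/4096
val_14 [RBRRRBBRBRBRBR]  L=[-1; -15/16; -29/32; -115/128; -459/512; -1835/2048]  R=[-3669/4096; -917/1024; -229/256; -57/64; -7/8; -3/4; -1/2; 0]  so -7339/8192
val_15 [RBRRRBBRBRBRBRR]  L=[-1; -15/16; -29/32; -115/128; -459/512; -1835/2048]  R=[-7339/8192; -3669/4096; -917/1024; -229/256; -57/64; -7/8; -3/4; -1/2; 0]  so -14679/16384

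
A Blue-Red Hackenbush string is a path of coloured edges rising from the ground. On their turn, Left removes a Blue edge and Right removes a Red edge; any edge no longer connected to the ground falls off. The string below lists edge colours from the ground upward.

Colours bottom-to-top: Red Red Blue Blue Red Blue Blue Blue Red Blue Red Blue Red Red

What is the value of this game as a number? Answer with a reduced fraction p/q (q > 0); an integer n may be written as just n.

Recurse on prefixes of the 14-edge string Red Red Blue Blue Red Blue Blue Blue Red Blue Red Blue Red Red:
edge 1 of 14 (Red): { ∅ | 0 } -> -1
edge 2 of 14 (Red): { ∅ | -1 0 } -> -2
edge 3 of 14 (Blue): { -2 | -1 0 } -> -3/2
edge 4 of 14 (Blue): { -2 -3/2 | -1 0 } -> -5/4
edge 5 of 14 (Red): { -2 -3/2 | -5/4 -1 0 } -> -11/8
edge 6 of 14 (Blue): { -2 -3/2 -11/8 | -5/4 -1 0 } -> -21/16
edge 7 of 14 (Blue): { -2 -3/2 -11/8 -21/16 | -5/4 -1 0 } -> -41/32
edge 8 of 14 (Blue): { -2 -3/2 -11/8 -21/16 -41/32 | -5/4 -1 0 } -> -81/64
edge 9 of 14 (Red): { -2 -3/2 -11/8 -21/16 -41/32 | -81/64 -5/4 -1 0 } -> -163/128
edge 10 of 14 (Blue): { -2 -3/2 -11/8 -21/16 -41/32 -163/128 | -81/64 -5/4 -1 0 } -> -325/256
edge 11 of 14 (Red): { -2 -3/2 -11/8 -21/16 -41/32 -163/128 | -325/256 -81/64 -5/4 -1 0 } -> -651/512
edge 12 of 14 (Blue): { -2 -3/2 -11/8 -21/16 -41/32 -163/128 -651/512 | -325/256 -81/64 -5/4 -1 0 } -> -1301/1024
edge 13 of 14 (Red): { -2 -3/2 -11/8 -21/16 -41/32 -163/128 -651/512 | -1301/1024 -325/256 -81/64 -5/4 -1 0 } -> -2603/2048
edge 14 of 14 (Red): { -2 -3/2 -11/8 -21/16 -41/32 -163/128 -651/512 | -2603/2048 -1301/1024 -325/256 -81/64 -5/4 -1 0 } -> -5207/4096

-5207/4096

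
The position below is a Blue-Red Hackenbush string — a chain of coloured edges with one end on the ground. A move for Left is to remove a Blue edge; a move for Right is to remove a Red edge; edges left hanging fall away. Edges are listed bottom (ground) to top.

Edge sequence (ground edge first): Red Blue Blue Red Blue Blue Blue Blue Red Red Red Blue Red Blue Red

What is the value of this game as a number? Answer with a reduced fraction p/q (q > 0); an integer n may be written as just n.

-4331/16384

edge 1 of 15 (Red): { none | 0 } -> -1
edge 2 of 15 (Blue): { -1 | 0 } -> -1/2
edge 3 of 15 (Blue): { -1 -1/2 | 0 } -> -1/4
edge 4 of 15 (Red): { -1 -1/2 | -1/4 0 } -> -3/8
edge 5 of 15 (Blue): { -1 -1/2 -3/8 | -1/4 0 } -> -5/16
edge 6 of 15 (Blue): { -1 -1/2 -3/8 -5/16 | -1/4 0 } -> -9/32
edge 7 of 15 (Blue): { -1 -1/2 -3/8 -5/16 -9/32 | -1/4 0 } -> -17/64
edge 8 of 15 (Blue): { -1 -1/2 -3/8 -5/16 -9/32 -17/64 | -1/4 0 } -> -33/128
edge 9 of 15 (Red): { -1 -1/2 -3/8 -5/16 -9/32 -17/64 | -33/128 -1/4 0 } -> -67/256
edge 10 of 15 (Red): { -1 -1/2 -3/8 -5/16 -9/32 -17/64 | -67/256 -33/128 -1/4 0 } -> -135/512
edge 11 of 15 (Red): { -1 -1/2 -3/8 -5/16 -9/32 -17/64 | -135/512 -67/256 -33/128 -1/4 0 } -> -271/1024
edge 12 of 15 (Blue): { -1 -1/2 -3/8 -5/16 -9/32 -17/64 -271/1024 | -135/512 -67/256 -33/128 -1/4 0 } -> -541/2048
edge 13 of 15 (Red): { -1 -1/2 -3/8 -5/16 -9/32 -17/64 -271/1024 | -541/2048 -135/512 -67/256 -33/128 -1/4 0 } -> -1083/4096
edge 14 of 15 (Blue): { -1 -1/2 -3/8 -5/16 -9/32 -17/64 -271/1024 -1083/4096 | -541/2048 -135/512 -67/256 -33/128 -1/4 0 } -> -2165/8192
edge 15 of 15 (Red): { -1 -1/2 -3/8 -5/16 -9/32 -17/64 -271/1024 -1083/4096 | -2165/8192 -541/2048 -135/512 -67/256 -33/128 -1/4 0 } -> -4331/16384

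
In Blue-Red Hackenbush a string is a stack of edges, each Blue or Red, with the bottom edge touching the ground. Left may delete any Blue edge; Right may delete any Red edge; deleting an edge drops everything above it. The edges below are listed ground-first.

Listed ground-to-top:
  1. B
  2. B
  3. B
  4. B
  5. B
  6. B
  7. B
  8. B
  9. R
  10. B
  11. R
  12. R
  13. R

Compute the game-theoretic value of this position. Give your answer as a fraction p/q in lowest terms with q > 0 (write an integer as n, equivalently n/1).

Prefix values for B B B B B B B B R B R R R via {L|R} + simplicity:
1 of 13 · B · max L 0 · min R +∞ ⇒ 1
2 of 13 · BB · max L 1 · min R +∞ ⇒ 2
3 of 13 · BBB · max L 2 · min R +∞ ⇒ 3
4 of 13 · BBBB · max L 3 · min R +∞ ⇒ 4
5 of 13 · BBBBB · max L 4 · min R +∞ ⇒ 5
6 of 13 · BBBBBB · max L 5 · min R +∞ ⇒ 6
7 of 13 · BBBBBBB · max L 6 · min R +∞ ⇒ 7
8 of 13 · BBBBBBBB · max L 7 · min R +∞ ⇒ 8
9 of 13 · BBBBBBBBR · max L 7 · min R 8 ⇒ 15/2
10 of 13 · BBBBBBBBRB · max L 15/2 · min R 8 ⇒ 31/4
11 of 13 · BBBBBBBBRBR · max L 15/2 · min R 31/4 ⇒ 61/8
12 of 13 · BBBBBBBBRBRR · max L 15/2 · min R 61/8 ⇒ 121/16
13 of 13 · BBBBBBBBRBRRR · max L 15/2 · min R 121/16 ⇒ 241/32

241/32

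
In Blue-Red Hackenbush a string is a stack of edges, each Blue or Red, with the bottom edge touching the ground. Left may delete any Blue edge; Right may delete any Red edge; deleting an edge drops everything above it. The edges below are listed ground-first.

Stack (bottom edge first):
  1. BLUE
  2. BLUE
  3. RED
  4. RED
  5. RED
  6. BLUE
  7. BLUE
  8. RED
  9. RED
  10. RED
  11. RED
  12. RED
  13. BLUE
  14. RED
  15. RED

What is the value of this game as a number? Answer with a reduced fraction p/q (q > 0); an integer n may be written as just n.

1 of 15 · B · max L 0 · min R +∞ = 1
2 of 15 · BB · max L 1 · min R +∞ = 2
3 of 15 · BBR · max L 1 · min R 2 = 3/2
4 of 15 · BBRR · max L 1 · min R 3/2 = 5/4
5 of 15 · BBRRR · max L 1 · min R 5/4 = 9/8
6 of 15 · BBRRRB · max L 9/8 · min R 5/4 = 19/16
7 of 15 · BBRRRBB · max L 19/16 · min R 5/4 = 39/32
8 of 15 · BBRRRBBR · max L 19/16 · min R 39/32 = 77/64
9 of 15 · BBRRRBBRR · max L 19/16 · min R 77/64 = 153/128
10 of 15 · BBRRRBBRRR · max L 19/16 · min R 153/128 = 305/256
11 of 15 · BBRRRBBRRRR · max L 19/16 · min R 305/256 = 609/512
12 of 15 · BBRRRBBRRRRR · max L 19/16 · min R 609/512 = 1217/1024
13 of 15 · BBRRRBBRRRRRB · max L 1217/1024 · min R 609/512 = 2435/2048
14 of 15 · BBRRRBBRRRRRBR · max L 1217/1024 · min R 2435/2048 = 4869/4096
15 of 15 · BBRRRBBRRRRRBRR · max L 1217/1024 · min R 4869/4096 = 9737/8192

9737/8192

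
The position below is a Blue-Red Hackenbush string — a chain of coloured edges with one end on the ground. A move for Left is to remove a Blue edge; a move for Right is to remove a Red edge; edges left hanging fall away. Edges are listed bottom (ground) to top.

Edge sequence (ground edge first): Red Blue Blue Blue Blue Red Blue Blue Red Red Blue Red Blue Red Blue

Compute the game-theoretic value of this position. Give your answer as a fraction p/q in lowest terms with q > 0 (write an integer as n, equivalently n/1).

-1237/16384

Build G(s[:k]) for k = 1..15, string s = Red Blue Blue Blue Blue Red Blue Blue Red Red Blue Red Blue Red Blue.
G(R) = { ∅ | 0 } so -1
G(RB) = { -1 | 0 } so -1/2
G(RBB) = { -1, -1/2 | 0 } so -1/4
G(RBBB) = { -1, -1/2, -1/4 | 0 } so -1/8
G(RBBBB) = { -1, -1/2, -1/4, -1/8 | 0 } so -1/16
G(RBBBBR) = { -1, -1/2, -1/4, -1/8 | -1/16, 0 } so -3/32
G(RBBBBRB) = { -1, -1/2, -1/4, -1/8, -3/32 | -1/16, 0 } so -5/64
G(RBBBBRBB) = { -1, -1/2, -1/4, -1/8, -3/32, -5/64 | -1/16, 0 } so -9/128
G(RBBBBRBBR) = { -1, -1/2, -1/4, -1/8, -3/32, -5/64 | -9/128, -1/16, 0 } so -19/256
G(RBBBBRBBRR) = { -1, -1/2, -1/4, -1/8, -3/32, -5/64 | -19/256, -9/128, -1/16, 0 } so -39/512
G(RBBBBRBBRRB) = { -1, -1/2, -1/4, -1/8, -3/32, -5/64, -39/512 | -19/256, -9/128, -1/16, 0 } so -77/1024
G(RBBBBRBBRRBR) = { -1, -1/2, -1/4, -1/8, -3/32, -5/64, -39/512 | -77/1024, -19/256, -9/128, -1/16, 0 } so -155/2048
G(RBBBBRBBRRBRB) = { -1, -1/2, -1/4, -1/8, -3/32, -5/64, -39/512, -155/2048 | -77/1024, -19/256, -9/128, -1/16, 0 } so -309/4096
G(RBBBBRBBRRBRBR) = { -1, -1/2, -1/4, -1/8, -3/32, -5/64, -39/512, -155/2048 | -309/4096, -77/1024, -19/256, -9/128, -1/16, 0 } so -619/8192
G(RBBBBRBBRRBRBRB) = { -1, -1/2, -1/4, -1/8, -3/32, -5/64, -39/512, -155/2048, -619/8192 | -309/4096, -77/1024, -19/256, -9/128, -1/16, 0 } so -1237/16384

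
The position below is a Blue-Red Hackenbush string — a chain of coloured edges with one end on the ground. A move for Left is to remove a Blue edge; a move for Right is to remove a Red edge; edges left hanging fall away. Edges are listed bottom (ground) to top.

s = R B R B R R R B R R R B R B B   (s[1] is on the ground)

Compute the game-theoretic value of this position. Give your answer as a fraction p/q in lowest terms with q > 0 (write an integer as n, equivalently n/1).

R: Left { · }, Right { 0 } => simplest -1
RB: Left { -1 }, Right { 0 } => simplest -1/2
RBR: Left { -1 }, Right { -1/2 0 } => simplest -3/4
RBRB: Left { -1 -3/4 }, Right { -1/2 0 } => simplest -5/8
RBRBR: Left { -1 -3/4 }, Right { -5/8 -1/2 0 } => simplest -11/16
RBRBRR: Left { -1 -3/4 }, Right { -11/16 -5/8 -1/2 0 } => simplest -23/32
RBRBRRR: Left { -1 -3/4 }, Right { -23/32 -11/16 -5/8 -1/2 0 } => simplest -47/64
RBRBRRRB: Left { -1 -3/4 -47/64 }, Right { -23/32 -11/16 -5/8 -1/2 0 } => simplest -93/128
RBRBRRRBR: Left { -1 -3/4 -47/64 }, Right { -93/128 -23/32 -11/16 -5/8 -1/2 0 } => simplest -187/256
RBRBRRRBRR: Left { -1 -3/4 -47/64 }, Right { -187/256 -93/128 -23/32 -11/16 -5/8 -1/2 0 } => simplest -375/512
RBRBRRRBRRR: Left { -1 -3/4 -47/64 }, Right { -375/512 -187/256 -93/128 -23/32 -11/16 -5/8 -1/2 0 } => simplest -751/1024
RBRBRRRBRRRB: Left { -1 -3/4 -47/64 -751/1024 }, Right { -375/512 -187/256 -93/128 -23/32 -11/16 -5/8 -1/2 0 } => simplest -1501/2048
RBRBRRRBRRRBR: Left { -1 -3/4 -47/64 -751/1024 }, Right { -1501/2048 -375/512 -187/256 -93/128 -23/32 -11/16 -5/8 -1/2 0 } => simplest -3003/4096
RBRBRRRBRRRBRB: Left { -1 -3/4 -47/64 -751/1024 -3003/4096 }, Right { -1501/2048 -375/512 -187/256 -93/128 -23/32 -11/16 -5/8 -1/2 0 } => simplest -6005/8192
RBRBRRRBRRRBRBB: Left { -1 -3/4 -47/64 -751/1024 -3003/4096 -6005/8192 }, Right { -1501/2048 -375/512 -187/256 -93/128 -23/32 -11/16 -5/8 -1/2 0 } => simplest -12009/16384

-12009/16384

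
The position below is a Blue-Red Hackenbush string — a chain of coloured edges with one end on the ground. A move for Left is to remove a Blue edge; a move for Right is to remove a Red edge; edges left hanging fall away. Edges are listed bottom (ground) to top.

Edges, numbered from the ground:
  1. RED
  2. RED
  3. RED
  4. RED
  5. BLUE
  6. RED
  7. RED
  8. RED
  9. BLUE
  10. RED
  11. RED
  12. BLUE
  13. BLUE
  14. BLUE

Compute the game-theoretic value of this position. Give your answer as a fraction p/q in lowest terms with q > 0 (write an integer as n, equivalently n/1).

-4017/1024

Build val(s[:k]) for k = 1..14, string s = RED RED RED RED BLUE RED RED RED BLUE RED RED BLUE BLUE BLUE.
step 1: add RED to get R; options L={ (no moves) } R={ 0 } — -1
step 2: add RED to get RR; options L={ (no moves) } R={ -1 0 } — -2
step 3: add RED to get RRR; options L={ (no moves) } R={ -2 -1 0 } — -3
step 4: add RED to get RRRR; options L={ (no moves) } R={ -3 -2 -1 0 } — -4
step 5: add BLUE to get RRRRB; options L={ -4 } R={ -3 -2 -1 0 } — -7/2
step 6: add RED to get RRRRBR; options L={ -4 } R={ -7/2 -3 -2 -1 0 } — -15/4
step 7: add RED to get RRRRBRR; options L={ -4 } R={ -15/4 -7/2 -3 -2 -1 0 } — -31/8
step 8: add RED to get RRRRBRRR; options L={ -4 } R={ -31/8 -15/4 -7/2 -3 -2 -1 0 } — -63/16
step 9: add BLUE to get RRRRBRRRB; options L={ -4 -63/16 } R={ -31/8 -15/4 -7/2 -3 -2 -1 0 } — -125/32
step 10: add RED to get RRRRBRRRBR; options L={ -4 -63/16 } R={ -125/32 -31/8 -15/4 -7/2 -3 -2 -1 0 } — -251/64
step 11: add RED to get RRRRBRRRBRR; options L={ -4 -63/16 } R={ -251/64 -125/32 -31/8 -15/4 -7/2 -3 -2 -1 0 } — -503/128
step 12: add BLUE to get RRRRBRRRBRRB; options L={ -4 -63/16 -503/128 } R={ -251/64 -125/32 -31/8 -15/4 -7/2 -3 -2 -1 0 } — -1005/256
step 13: add BLUE to get RRRRBRRRBRRBB; options L={ -4 -63/16 -503/128 -1005/256 } R={ -251/64 -125/32 -31/8 -15/4 -7/2 -3 -2 -1 0 } — -2009/512
step 14: add BLUE to get RRRRBRRRBRRBBB; options L={ -4 -63/16 -503/128 -1005/256 -2009/512 } R={ -251/64 -125/32 -31/8 -15/4 -7/2 -3 -2 -1 0 } — -4017/1024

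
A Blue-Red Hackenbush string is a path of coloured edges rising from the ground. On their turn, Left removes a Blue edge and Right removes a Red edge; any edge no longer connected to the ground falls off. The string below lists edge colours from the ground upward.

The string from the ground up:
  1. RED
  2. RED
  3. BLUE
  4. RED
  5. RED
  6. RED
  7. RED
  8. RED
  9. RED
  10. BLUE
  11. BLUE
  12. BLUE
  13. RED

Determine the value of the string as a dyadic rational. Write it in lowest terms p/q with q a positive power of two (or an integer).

Prefix values for RED RED BLUE RED RED RED RED RED RED BLUE BLUE BLUE RED via {L|R} + simplicity:
G(R) = { ∅ | 0 } => -1
G(RR) = { ∅ | -1, 0 } => -2
G(RRB) = { -2 | -1, 0 } => -3/2
G(RRBR) = { -2 | -3/2, -1, 0 } => -7/4
G(RRBRR) = { -2 | -7/4, -3/2, -1, 0 } => -15/8
G(RRBRRR) = { -2 | -15/8, -7/4, -3/2, -1, 0 } => -31/16
G(RRBRRRR) = { -2 | -31/16, -15/8, -7/4, -3/2, -1, 0 } => -63/32
G(RRBRRRRR) = { -2 | -63/32, -31/16, -15/8, -7/4, -3/2, -1, 0 } => -127/64
G(RRBRRRRRR) = { -2 | -127/64, -63/32, -31/16, -15/8, -7/4, -3/2, -1, 0 } => -255/128
G(RRBRRRRRRB) = { -2, -255/128 | -127/64, -63/32, -31/16, -15/8, -7/4, -3/2, -1, 0 } => -509/256
G(RRBRRRRRRBB) = { -2, -255/128, -509/256 | -127/64, -63/32, -31/16, -15/8, -7/4, -3/2, -1, 0 } => -1017/512
G(RRBRRRRRRBBB) = { -2, -255/128, -509/256, -1017/512 | -127/64, -63/32, -31/16, -15/8, -7/4, -3/2, -1, 0 } => -2033/1024
G(RRBRRRRRRBBBR) = { -2, -255/128, -509/256, -1017/512 | -2033/1024, -127/64, -63/32, -31/16, -15/8, -7/4, -3/2, -1, 0 } => -4067/2048

-4067/2048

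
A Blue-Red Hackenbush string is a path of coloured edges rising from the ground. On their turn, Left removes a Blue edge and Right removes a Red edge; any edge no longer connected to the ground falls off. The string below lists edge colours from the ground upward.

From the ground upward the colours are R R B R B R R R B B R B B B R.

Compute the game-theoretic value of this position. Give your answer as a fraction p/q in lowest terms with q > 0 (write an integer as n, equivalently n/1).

g_1 [R]  L=[none]  R=[0]  so -1
g_2 [RR]  L=[none]  R=[-1,0]  so -2
g_3 [RRB]  L=[-2]  R=[-1,0]  so -3/2
g_4 [RRBR]  L=[-2]  R=[-3/2,-1,0]  so -7/4
g_5 [RRBRB]  L=[-2,-7/4]  R=[-3/2,-1,0]  so -13/8
g_6 [RRBRBR]  L=[-2,-7/4]  R=[-13/8,-3/2,-1,0]  so -27/16
g_7 [RRBRBRR]  L=[-2,-7/4]  R=[-27/16,-13/8,-3/2,-1,0]  so -55/32
g_8 [RRBRBRRR]  L=[-2,-7/4]  R=[-55/32,-27/16,-13/8,-3/2,-1,0]  so -111/64
g_9 [RRBRBRRRB]  L=[-2,-7/4,-111/64]  R=[-55/32,-27/16,-13/8,-3/2,-1,0]  so -221/128
g_10 [RRBRBRRRBB]  L=[-2,-7/4,-111/64,-221/128]  R=[-55/32,-27/16,-13/8,-3/2,-1,0]  so -441/256
g_11 [RRBRBRRRBBR]  L=[-2,-7/4,-111/64,-221/128]  R=[-441/256,-55/32,-27/16,-13/8,-3/2,-1,0]  so -883/512
g_12 [RRBRBRRRBBRB]  L=[-2,-7/4,-111/64,-221/128,-883/512]  R=[-441/256,-55/32,-27/16,-13/8,-3/2,-1,0]  so -1765/1024
g_13 [RRBRBRRRBBRBB]  L=[-2,-7/4,-111/64,-221/128,-883/512,-1765/1024]  R=[-441/256,-55/32,-27/16,-13/8,-3/2,-1,0]  so -3529/2048
g_14 [RRBRBRRRBBRBBB]  L=[-2,-7/4,-111/64,-221/128,-883/512,-1765/1024,-3529/2048]  R=[-441/256,-55/32,-27/16,-13/8,-3/2,-1,0]  so -7057/4096
g_15 [RRBRBRRRBBRBBBR]  L=[-2,-7/4,-111/64,-221/128,-883/512,-1765/1024,-3529/2048]  R=[-7057/4096,-441/256,-55/32,-27/16,-13/8,-3/2,-1,0]  so -14115/8192

-14115/8192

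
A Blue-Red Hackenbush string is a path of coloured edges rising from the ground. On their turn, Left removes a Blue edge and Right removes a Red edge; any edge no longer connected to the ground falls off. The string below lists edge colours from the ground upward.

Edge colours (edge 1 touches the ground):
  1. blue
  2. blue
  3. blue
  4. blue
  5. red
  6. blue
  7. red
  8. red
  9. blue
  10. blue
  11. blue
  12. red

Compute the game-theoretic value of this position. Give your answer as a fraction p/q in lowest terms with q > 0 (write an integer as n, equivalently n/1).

val_1 [b]  L=[0]  R=[∅]  so 1
val_2 [bb]  L=[0; 1]  R=[∅]  so 2
val_3 [bbb]  L=[0; 1; 2]  R=[∅]  so 3
val_4 [bbbb]  L=[0; 1; 2; 3]  R=[∅]  so 4
val_5 [bbbbr]  L=[0; 1; 2; 3]  R=[4]  so 7/2
val_6 [bbbbrb]  L=[0; 1; 2; 3; 7/2]  R=[4]  so 15/4
val_7 [bbbbrbr]  L=[0; 1; 2; 3; 7/2]  R=[15/4; 4]  so 29/8
val_8 [bbbbrbrr]  L=[0; 1; 2; 3; 7/2]  R=[29/8; 15/4; 4]  so 57/16
val_9 [bbbbrbrrb]  L=[0; 1; 2; 3; 7/2; 57/16]  R=[29/8; 15/4; 4]  so 115/32
val_10 [bbbbrbrrbb]  L=[0; 1; 2; 3; 7/2; 57/16; 115/32]  R=[29/8; 15/4; 4]  so 231/64
val_11 [bbbbrbrrbbb]  L=[0; 1; 2; 3; 7/2; 57/16; 115/32; 231/64]  R=[29/8; 15/4; 4]  so 463/128
val_12 [bbbbrbrrbbbr]  L=[0; 1; 2; 3; 7/2; 57/16; 115/32; 231/64]  R=[463/128; 29/8; 15/4; 4]  so 925/256

925/256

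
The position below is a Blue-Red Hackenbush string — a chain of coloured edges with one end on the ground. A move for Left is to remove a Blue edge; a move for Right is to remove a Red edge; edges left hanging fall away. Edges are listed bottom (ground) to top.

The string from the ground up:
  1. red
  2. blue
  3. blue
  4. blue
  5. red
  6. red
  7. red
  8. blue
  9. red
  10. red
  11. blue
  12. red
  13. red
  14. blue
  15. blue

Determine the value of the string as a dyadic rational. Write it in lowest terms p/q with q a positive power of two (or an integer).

edge 1 of 15 (red): { ∅ | 0 } gives -1
edge 2 of 15 (blue): { -1 | 0 } gives -1/2
edge 3 of 15 (blue): { -1 -1/2 | 0 } gives -1/4
edge 4 of 15 (blue): { -1 -1/2 -1/4 | 0 } gives -1/8
edge 5 of 15 (red): { -1 -1/2 -1/4 | -1/8 0 } gives -3/16
edge 6 of 15 (red): { -1 -1/2 -1/4 | -3/16 -1/8 0 } gives -7/32
edge 7 of 15 (red): { -1 -1/2 -1/4 | -7/32 -3/16 -1/8 0 } gives -15/64
edge 8 of 15 (blue): { -1 -1/2 -1/4 -15/64 | -7/32 -3/16 -1/8 0 } gives -29/128
edge 9 of 15 (red): { -1 -1/2 -1/4 -15/64 | -29/128 -7/32 -3/16 -1/8 0 } gives -59/256
edge 10 of 15 (red): { -1 -1/2 -1/4 -15/64 | -59/256 -29/128 -7/32 -3/16 -1/8 0 } gives -119/512
edge 11 of 15 (blue): { -1 -1/2 -1/4 -15/64 -119/512 | -59/256 -29/128 -7/32 -3/16 -1/8 0 } gives -237/1024
edge 12 of 15 (red): { -1 -1/2 -1/4 -15/64 -119/512 | -237/1024 -59/256 -29/128 -7/32 -3/16 -1/8 0 } gives -475/2048
edge 13 of 15 (red): { -1 -1/2 -1/4 -15/64 -119/512 | -475/2048 -237/1024 -59/256 -29/128 -7/32 -3/16 -1/8 0 } gives -951/4096
edge 14 of 15 (blue): { -1 -1/2 -1/4 -15/64 -119/512 -951/4096 | -475/2048 -237/1024 -59/256 -29/128 -7/32 -3/16 -1/8 0 } gives -1901/8192
edge 15 of 15 (blue): { -1 -1/2 -1/4 -15/64 -119/512 -951/4096 -1901/8192 | -475/2048 -237/1024 -59/256 -29/128 -7/32 -3/16 -1/8 0 } gives -3801/16384

-3801/16384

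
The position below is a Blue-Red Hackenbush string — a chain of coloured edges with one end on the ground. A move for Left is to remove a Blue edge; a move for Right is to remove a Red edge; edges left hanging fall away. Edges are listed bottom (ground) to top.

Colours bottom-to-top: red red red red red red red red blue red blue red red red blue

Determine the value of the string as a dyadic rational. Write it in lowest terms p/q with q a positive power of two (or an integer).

-989/128

g(r) = { — | 0 } → -1
g(rr) = { — | -1; 0 } → -2
g(rrr) = { — | -2; -1; 0 } → -3
g(rrrr) = { — | -3; -2; -1; 0 } → -4
g(rrrrr) = { — | -4; -3; -2; -1; 0 } → -5
g(rrrrrr) = { — | -5; -4; -3; -2; -1; 0 } → -6
g(rrrrrrr) = { — | -6; -5; -4; -3; -2; -1; 0 } → -7
g(rrrrrrrr) = { — | -7; -6; -5; -4; -3; -2; -1; 0 } → -8
g(rrrrrrrrb) = { -8 | -7; -6; -5; -4; -3; -2; -1; 0 } → -15/2
g(rrrrrrrrbr) = { -8 | -15/2; -7; -6; -5; -4; -3; -2; -1; 0 } → -31/4
g(rrrrrrrrbrb) = { -8; -31/4 | -15/2; -7; -6; -5; -4; -3; -2; -1; 0 } → -61/8
g(rrrrrrrrbrbr) = { -8; -31/4 | -61/8; -15/2; -7; -6; -5; -4; -3; -2; -1; 0 } → -123/16
g(rrrrrrrrbrbrr) = { -8; -31/4 | -123/16; -61/8; -15/2; -7; -6; -5; -4; -3; -2; -1; 0 } → -247/32
g(rrrrrrrrbrbrrr) = { -8; -31/4 | -247/32; -123/16; -61/8; -15/2; -7; -6; -5; -4; -3; -2; -1; 0 } → -495/64
g(rrrrrrrrbrbrrrb) = { -8; -31/4; -495/64 | -247/32; -123/16; -61/8; -15/2; -7; -6; -5; -4; -3; -2; -1; 0 } → -989/128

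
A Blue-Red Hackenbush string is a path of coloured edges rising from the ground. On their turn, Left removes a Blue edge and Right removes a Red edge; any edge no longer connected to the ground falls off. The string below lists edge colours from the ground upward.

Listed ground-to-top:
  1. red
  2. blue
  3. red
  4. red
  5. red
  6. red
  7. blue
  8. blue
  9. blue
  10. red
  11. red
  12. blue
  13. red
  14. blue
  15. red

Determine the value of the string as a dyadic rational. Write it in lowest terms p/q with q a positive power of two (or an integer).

-15467/16384

r: Left { — }, Right { 0 } gives simplest -1
rb: Left { -1 }, Right { 0 } gives simplest -1/2
rbr: Left { -1 }, Right { -1/2; 0 } gives simplest -3/4
rbrr: Left { -1 }, Right { -3/4; -1/2; 0 } gives simplest -7/8
rbrrr: Left { -1 }, Right { -7/8; -3/4; -1/2; 0 } gives simplest -15/16
rbrrrr: Left { -1 }, Right { -15/16; -7/8; -3/4; -1/2; 0 } gives simplest -31/32
rbrrrrb: Left { -1; -31/32 }, Right { -15/16; -7/8; -3/4; -1/2; 0 } gives simplest -61/64
rbrrrrbb: Left { -1; -31/32; -61/64 }, Right { -15/16; -7/8; -3/4; -1/2; 0 } gives simplest -121/128
rbrrrrbbb: Left { -1; -31/32; -61/64; -121/128 }, Right { -15/16; -7/8; -3/4; -1/2; 0 } gives simplest -241/256
rbrrrrbbbr: Left { -1; -31/32; -61/64; -121/128 }, Right { -241/256; -15/16; -7/8; -3/4; -1/2; 0 } gives simplest -483/512
rbrrrrbbbrr: Left { -1; -31/32; -61/64; -121/128 }, Right { -483/512; -241/256; -15/16; -7/8; -3/4; -1/2; 0 } gives simplest -967/1024
rbrrrrbbbrrb: Left { -1; -31/32; -61/64; -121/128; -967/1024 }, Right { -483/512; -241/256; -15/16; -7/8; -3/4; -1/2; 0 } gives simplest -1933/2048
rbrrrrbbbrrbr: Left { -1; -31/32; -61/64; -121/128; -967/1024 }, Right { -1933/2048; -483/512; -241/256; -15/16; -7/8; -3/4; -1/2; 0 } gives simplest -3867/4096
rbrrrrbbbrrbrb: Left { -1; -31/32; -61/64; -121/128; -967/1024; -3867/4096 }, Right { -1933/2048; -483/512; -241/256; -15/16; -7/8; -3/4; -1/2; 0 } gives simplest -7733/8192
rbrrrrbbbrrbrbr: Left { -1; -31/32; -61/64; -121/128; -967/1024; -3867/4096 }, Right { -7733/8192; -1933/2048; -483/512; -241/256; -15/16; -7/8; -3/4; -1/2; 0 } gives simplest -15467/16384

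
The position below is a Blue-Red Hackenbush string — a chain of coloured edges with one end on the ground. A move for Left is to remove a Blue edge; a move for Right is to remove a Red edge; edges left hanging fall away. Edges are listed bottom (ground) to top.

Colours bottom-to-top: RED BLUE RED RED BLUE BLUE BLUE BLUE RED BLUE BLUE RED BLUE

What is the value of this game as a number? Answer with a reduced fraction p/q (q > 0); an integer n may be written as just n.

-3109/4096

Build v(s[:k]) for k = 1..13, string s = RED BLUE RED RED BLUE BLUE BLUE BLUE RED BLUE BLUE RED BLUE.
1 of 13 · R · max L −∞ · min R 0 so -1
2 of 13 · RB · max L -1 · min R 0 so -1/2
3 of 13 · RBR · max L -1 · min R -1/2 so -3/4
4 of 13 · RBRR · max L -1 · min R -3/4 so -7/8
5 of 13 · RBRRB · max L -7/8 · min R -3/4 so -13/16
6 of 13 · RBRRBB · max L -13/16 · min R -3/4 so -25/32
7 of 13 · RBRRBBB · max L -25/32 · min R -3/4 so -49/64
8 of 13 · RBRRBBBB · max L -49/64 · min R -3/4 so -97/128
9 of 13 · RBRRBBBBR · max L -49/64 · min R -97/128 so -195/256
10 of 13 · RBRRBBBBRB · max L -195/256 · min R -97/128 so -389/512
11 of 13 · RBRRBBBBRBB · max L -389/512 · min R -97/128 so -777/1024
12 of 13 · RBRRBBBBRBBR · max L -389/512 · min R -777/1024 so -1555/2048
13 of 13 · RBRRBBBBRBBRB · max L -1555/2048 · min R -777/1024 so -3109/4096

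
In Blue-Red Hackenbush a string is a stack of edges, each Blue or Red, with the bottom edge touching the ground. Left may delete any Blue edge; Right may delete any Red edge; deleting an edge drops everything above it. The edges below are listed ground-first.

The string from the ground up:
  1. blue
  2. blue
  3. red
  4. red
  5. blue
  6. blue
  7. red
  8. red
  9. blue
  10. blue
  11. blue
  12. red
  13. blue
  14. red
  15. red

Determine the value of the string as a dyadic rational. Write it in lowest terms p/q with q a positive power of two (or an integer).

Recurse on prefixes of the 15-edge string blue blue red red blue blue red red blue blue blue red blue red red:
v_1 [b]  L=[0]  R=[·]  gives 1
v_2 [bb]  L=[0, 1]  R=[·]  gives 2
v_3 [bbr]  L=[0, 1]  R=[2]  gives 3/2
v_4 [bbrr]  L=[0, 1]  R=[3/2, 2]  gives 5/4
v_5 [bbrrb]  L=[0, 1, 5/4]  R=[3/2, 2]  gives 11/8
v_6 [bbrrbb]  L=[0, 1, 5/4, 11/8]  R=[3/2, 2]  gives 23/16
v_7 [bbrrbbr]  L=[0, 1, 5/4, 11/8]  R=[23/16, 3/2, 2]  gives 45/32
v_8 [bbrrbbrr]  L=[0, 1, 5/4, 11/8]  R=[45/32, 23/16, 3/2, 2]  gives 89/64
v_9 [bbrrbbrrb]  L=[0, 1, 5/4, 11/8, 89/64]  R=[45/32, 23/16, 3/2, 2]  gives 179/128
v_10 [bbrrbbrrbb]  L=[0, 1, 5/4, 11/8, 89/64, 179/128]  R=[45/32, 23/16, 3/2, 2]  gives 359/256
v_11 [bbrrbbrrbbb]  L=[0, 1, 5/4, 11/8, 89/64, 179/128, 359/256]  R=[45/32, 23/16, 3/2, 2]  gives 719/512
v_12 [bbrrbbrrbbbr]  L=[0, 1, 5/4, 11/8, 89/64, 179/128, 359/256]  R=[719/512, 45/32, 23/16, 3/2, 2]  gives 1437/1024
v_13 [bbrrbbrrbbbrb]  L=[0, 1, 5/4, 11/8, 89/64, 179/128, 359/256, 1437/1024]  R=[719/512, 45/32, 23/16, 3/2, 2]  gives 2875/2048
v_14 [bbrrbbrrbbbrbr]  L=[0, 1, 5/4, 11/8, 89/64, 179/128, 359/256, 1437/1024]  R=[2875/2048, 719/512, 45/32, 23/16, 3/2, 2]  gives 5749/4096
v_15 [bbrrbbrrbbbrbrr]  L=[0, 1, 5/4, 11/8, 89/64, 179/128, 359/256, 1437/1024]  R=[5749/4096, 2875/2048, 719/512, 45/32, 23/16, 3/2, 2]  gives 11497/8192

11497/8192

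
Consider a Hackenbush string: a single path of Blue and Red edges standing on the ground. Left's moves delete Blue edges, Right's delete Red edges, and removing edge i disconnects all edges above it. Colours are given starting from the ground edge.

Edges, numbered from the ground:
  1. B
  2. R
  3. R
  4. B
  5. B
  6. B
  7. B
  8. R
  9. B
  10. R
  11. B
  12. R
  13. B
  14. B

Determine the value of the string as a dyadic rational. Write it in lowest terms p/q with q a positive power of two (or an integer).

Build g(s[:k]) for k = 1..14, string s = B R R B B B B R B R B R B B.
g(B) = { 0 | — } = 1
g(BR) = { 0 | 1 } = 1/2
g(BRR) = { 0 | 1/2 1 } = 1/4
g(BRRB) = { 0 1/4 | 1/2 1 } = 3/8
g(BRRBB) = { 0 1/4 3/8 | 1/2 1 } = 7/16
g(BRRBBB) = { 0 1/4 3/8 7/16 | 1/2 1 } = 15/32
g(BRRBBBB) = { 0 1/4 3/8 7/16 15/32 | 1/2 1 } = 31/64
g(BRRBBBBR) = { 0 1/4 3/8 7/16 15/32 | 31/64 1/2 1 } = 61/128
g(BRRBBBBRB) = { 0 1/4 3/8 7/16 15/32 61/128 | 31/64 1/2 1 } = 123/256
g(BRRBBBBRBR) = { 0 1/4 3/8 7/16 15/32 61/128 | 123/256 31/64 1/2 1 } = 245/512
g(BRRBBBBRBRB) = { 0 1/4 3/8 7/16 15/32 61/128 245/512 | 123/256 31/64 1/2 1 } = 491/1024
g(BRRBBBBRBRBR) = { 0 1/4 3/8 7/16 15/32 61/128 245/512 | 491/1024 123/256 31/64 1/2 1 } = 981/2048
g(BRRBBBBRBRBRB) = { 0 1/4 3/8 7/16 15/32 61/128 245/512 981/2048 | 491/1024 123/256 31/64 1/2 1 } = 1963/4096
g(BRRBBBBRBRBRBB) = { 0 1/4 3/8 7/16 15/32 61/128 245/512 981/2048 1963/4096 | 491/1024 123/256 31/64 1/2 1 } = 3927/8192

3927/8192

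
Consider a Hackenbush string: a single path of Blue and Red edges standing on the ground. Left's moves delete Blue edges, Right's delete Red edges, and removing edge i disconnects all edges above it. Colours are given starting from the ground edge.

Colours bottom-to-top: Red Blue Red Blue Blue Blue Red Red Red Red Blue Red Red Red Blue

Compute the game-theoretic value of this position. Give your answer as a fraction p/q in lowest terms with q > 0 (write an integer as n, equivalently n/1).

-9181/16384

step 1: add Red to get R; options L={ — } R={ 0 } — -1
step 2: add Blue to get RB; options L={ -1 } R={ 0 } — -1/2
step 3: add Red to get RBR; options L={ -1 } R={ -1/2, 0 } — -3/4
step 4: add Blue to get RBRB; options L={ -1, -3/4 } R={ -1/2, 0 } — -5/8
step 5: add Blue to get RBRBB; options L={ -1, -3/4, -5/8 } R={ -1/2, 0 } — -9/16
step 6: add Blue to get RBRBBB; options L={ -1, -3/4, -5/8, -9/16 } R={ -1/2, 0 } — -17/32
step 7: add Red to get RBRBBBR; options L={ -1, -3/4, -5/8, -9/16 } R={ -17/32, -1/2, 0 } — -35/64
step 8: add Red to get RBRBBBRR; options L={ -1, -3/4, -5/8, -9/16 } R={ -35/64, -17/32, -1/2, 0 } — -71/128
step 9: add Red to get RBRBBBRRR; options L={ -1, -3/4, -5/8, -9/16 } R={ -71/128, -35/64, -17/32, -1/2, 0 } — -143/256
step 10: add Red to get RBRBBBRRRR; options L={ -1, -3/4, -5/8, -9/16 } R={ -143/256, -71/128, -35/64, -17/32, -1/2, 0 } — -287/512
step 11: add Blue to get RBRBBBRRRRB; options L={ -1, -3/4, -5/8, -9/16, -287/512 } R={ -143/256, -71/128, -35/64, -17/32, -1/2, 0 } — -573/1024
step 12: add Red to get RBRBBBRRRRBR; options L={ -1, -3/4, -5/8, -9/16, -287/512 } R={ -573/1024, -143/256, -71/128, -35/64, -17/32, -1/2, 0 } — -1147/2048
step 13: add Red to get RBRBBBRRRRBRR; options L={ -1, -3/4, -5/8, -9/16, -287/512 } R={ -1147/2048, -573/1024, -143/256, -71/128, -35/64, -17/32, -1/2, 0 } — -2295/4096
step 14: add Red to get RBRBBBRRRRBRRR; options L={ -1, -3/4, -5/8, -9/16, -287/512 } R={ -2295/4096, -1147/2048, -573/1024, -143/256, -71/128, -35/64, -17/32, -1/2, 0 } — -4591/8192
step 15: add Blue to get RBRBBBRRRRBRRRB; options L={ -1, -3/4, -5/8, -9/16, -287/512, -4591/8192 } R={ -2295/4096, -1147/2048, -573/1024, -143/256, -71/128, -35/64, -17/32, -1/2, 0 } — -9181/16384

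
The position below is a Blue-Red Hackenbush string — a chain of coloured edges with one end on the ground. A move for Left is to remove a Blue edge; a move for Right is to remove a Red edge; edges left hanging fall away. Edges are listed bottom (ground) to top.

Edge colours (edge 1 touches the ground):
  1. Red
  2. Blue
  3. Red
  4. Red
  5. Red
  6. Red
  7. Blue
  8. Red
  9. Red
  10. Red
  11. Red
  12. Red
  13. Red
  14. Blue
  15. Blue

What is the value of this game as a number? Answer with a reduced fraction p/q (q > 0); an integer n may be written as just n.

step 1: add Red to get R; options L={ (no moves) } R={ 0 } → -1
step 2: add Blue to get RB; options L={ -1 } R={ 0 } → -1/2
step 3: add Red to get RBR; options L={ -1 } R={ -1/2, 0 } → -3/4
step 4: add Red to get RBRR; options L={ -1 } R={ -3/4, -1/2, 0 } → -7/8
step 5: add Red to get RBRRR; options L={ -1 } R={ -7/8, -3/4, -1/2, 0 } → -15/16
step 6: add Red to get RBRRRR; options L={ -1 } R={ -15/16, -7/8, -3/4, -1/2, 0 } → -31/32
step 7: add Blue to get RBRRRRB; options L={ -1, -31/32 } R={ -15/16, -7/8, -3/4, -1/2, 0 } → -61/64
step 8: add Red to get RBRRRRBR; options L={ -1, -31/32 } R={ -61/64, -15/16, -7/8, -3/4, -1/2, 0 } → -123/128
step 9: add Red to get RBRRRRBRR; options L={ -1, -31/32 } R={ -123/128, -61/64, -15/16, -7/8, -3/4, -1/2, 0 } → -247/256
step 10: add Red to get RBRRRRBRRR; options L={ -1, -31/32 } R={ -247/256, -123/128, -61/64, -15/16, -7/8, -3/4, -1/2, 0 } → -495/512
step 11: add Red to get RBRRRRBRRRR; options L={ -1, -31/32 } R={ -495/512, -247/256, -123/128, -61/64, -15/16, -7/8, -3/4, -1/2, 0 } → -991/1024
step 12: add Red to get RBRRRRBRRRRR; options L={ -1, -31/32 } R={ -991/1024, -495/512, -247/256, -123/128, -61/64, -15/16, -7/8, -3/4, -1/2, 0 } → -1983/2048
step 13: add Red to get RBRRRRBRRRRRR; options L={ -1, -31/32 } R={ -1983/2048, -991/1024, -495/512, -247/256, -123/128, -61/64, -15/16, -7/8, -3/4, -1/2, 0 } → -3967/4096
step 14: add Blue to get RBRRRRBRRRRRRB; options L={ -1, -31/32, -3967/4096 } R={ -1983/2048, -991/1024, -495/512, -247/256, -123/128, -61/64, -15/16, -7/8, -3/4, -1/2, 0 } → -7933/8192
step 15: add Blue to get RBRRRRBRRRRRRBB; options L={ -1, -31/32, -3967/4096, -7933/8192 } R={ -1983/2048, -991/1024, -495/512, -247/256, -123/128, -61/64, -15/16, -7/8, -3/4, -1/2, 0 } → -15865/16384

-15865/16384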